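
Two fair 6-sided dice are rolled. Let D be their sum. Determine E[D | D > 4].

116/15

P(D > 4) = 5/6.
Σ over the event: 5·1/9 + 6·5/36 + 7·1/6 + 8·5/36 + 9·1/9 + 10·1/12 + 11·1/18 + 12·1/36 = 58/9.
E[D | D > 4] = (58/9) / (5/6) = 116/15.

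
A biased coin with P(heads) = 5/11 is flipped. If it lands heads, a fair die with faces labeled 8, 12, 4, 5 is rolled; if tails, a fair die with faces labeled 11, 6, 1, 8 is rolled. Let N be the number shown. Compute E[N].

E[N | heads] = (8+12+4+5)/4 = 29/4.
E[N | tails] = (11+6+1+8)/4 = 13/2.
E[N] = (5/11)·(29/4) + (6/11)·(13/2) = 301/44.

301/44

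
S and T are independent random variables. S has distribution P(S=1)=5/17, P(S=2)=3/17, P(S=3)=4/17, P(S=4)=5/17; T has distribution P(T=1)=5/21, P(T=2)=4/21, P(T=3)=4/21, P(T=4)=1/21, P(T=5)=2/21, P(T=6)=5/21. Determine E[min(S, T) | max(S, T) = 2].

59/47

P(max(S, T) = 2) = 47/357.
Summing min(S,T)·P(x,y) over outcomes with max(S, T) = 2 gives 59/357.
E[min(S, T) | max(S, T) = 2] = (59/357) / (47/357) = 59/47.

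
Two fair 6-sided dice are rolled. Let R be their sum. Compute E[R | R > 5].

P(R > 5) = 13/18.
Σ over the event: 6·5/36 + 7·1/6 + 8·5/36 + 9·1/9 + 10·1/12 + 11·1/18 + 12·1/36 = 53/9.
E[R | R > 5] = (53/9) / (13/18) = 106/13.

106/13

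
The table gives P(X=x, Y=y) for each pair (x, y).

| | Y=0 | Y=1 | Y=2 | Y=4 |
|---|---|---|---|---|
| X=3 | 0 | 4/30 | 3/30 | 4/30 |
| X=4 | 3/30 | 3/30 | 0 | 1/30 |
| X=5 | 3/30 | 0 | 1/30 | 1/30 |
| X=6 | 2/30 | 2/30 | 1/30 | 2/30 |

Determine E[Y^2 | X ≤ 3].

P(X ≤ 3) = 11/30.
Σ Y^2·P over the event = 1·(4/30) + 4·(3/30) + 16·(4/30) = 8/3.
E[Y^2 | X ≤ 3] = (8/3) / (11/30) = 80/11.

80/11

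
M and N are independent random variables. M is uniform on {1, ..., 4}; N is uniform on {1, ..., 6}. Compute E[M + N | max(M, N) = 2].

10/3

Outcomes with max(M, N) = 2: (1,2), (2,1), (2,2), each with probability 1/24.
E[M + N | max(M, N) = 2] = (3 + 3 + 4) / 3 = 10/3.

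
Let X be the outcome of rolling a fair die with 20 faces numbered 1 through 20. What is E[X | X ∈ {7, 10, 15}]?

P(X ∈ {7, 10, 15}) = 3/20.
Σ over the event: 7·1/20 + 10·1/20 + 15·1/20 = 8/5.
E[X | X ∈ {7, 10, 15}] = (8/5) / (3/20) = 32/3.

32/3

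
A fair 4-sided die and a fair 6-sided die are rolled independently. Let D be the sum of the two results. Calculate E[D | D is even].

6

P(D is even) = 1/2.
Σ over the event: 2·1/24 + 4·1/8 + 6·1/6 + 8·1/8 + 10·1/24 = 3.
E[D | D is even] = (3) / (1/2) = 6.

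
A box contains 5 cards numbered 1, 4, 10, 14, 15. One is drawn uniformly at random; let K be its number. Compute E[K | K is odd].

P(K is odd) = 2/5.
Σ over the event: 1·1/5 + 15·1/5 = 16/5.
E[K | K is odd] = (16/5) / (2/5) = 8.

8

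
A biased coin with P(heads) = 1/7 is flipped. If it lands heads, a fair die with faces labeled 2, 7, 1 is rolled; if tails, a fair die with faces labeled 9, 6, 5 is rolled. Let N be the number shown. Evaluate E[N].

130/21

E[N | heads] = (2+7+1)/3 = 10/3.
E[N | tails] = (9+6+5)/3 = 20/3.
By the law of total expectation,
E[N] = (1/7)·(10/3) + (6/7)·(20/3) = 130/21.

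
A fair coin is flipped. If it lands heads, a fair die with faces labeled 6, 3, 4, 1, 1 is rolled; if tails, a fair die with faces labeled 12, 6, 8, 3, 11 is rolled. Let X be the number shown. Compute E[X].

E[X | heads] = (6+3+4+1+1)/5 = 3.
E[X | tails] = (12+6+8+3+11)/5 = 8.
By the law of total expectation,
E[X] = (1/2)·(3) + (1/2)·(8) = 11/2.

11/2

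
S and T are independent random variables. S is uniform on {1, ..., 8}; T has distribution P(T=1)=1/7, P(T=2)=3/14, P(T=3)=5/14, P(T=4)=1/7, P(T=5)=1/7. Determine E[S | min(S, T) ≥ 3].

11/2

P(min(S, T) ≥ 3) = 27/56.
Summing S·P(x,y) over outcomes with min(S, T) ≥ 3 gives 297/112.
E[S | min(S, T) ≥ 3] = (297/112) / (27/56) = 11/2.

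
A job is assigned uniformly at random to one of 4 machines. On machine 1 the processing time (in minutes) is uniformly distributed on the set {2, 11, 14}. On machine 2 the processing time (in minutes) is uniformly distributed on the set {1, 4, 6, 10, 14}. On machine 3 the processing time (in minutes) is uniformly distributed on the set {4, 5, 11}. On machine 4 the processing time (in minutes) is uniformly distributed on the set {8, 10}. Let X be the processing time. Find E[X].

95/12

E[X | machine 1] = (2+11+14)/3 = 9.
E[X | machine 2] = (1+4+6+10+14)/5 = 7.
E[X | machine 3] = (4+5+11)/3 = 20/3.
E[X | machine 4] = (8+10)/2 = 9.
E[X] = (1/4)·(9) + (1/4)·(7) + (1/4)·(20/3) + (1/4)·(9) = 95/12.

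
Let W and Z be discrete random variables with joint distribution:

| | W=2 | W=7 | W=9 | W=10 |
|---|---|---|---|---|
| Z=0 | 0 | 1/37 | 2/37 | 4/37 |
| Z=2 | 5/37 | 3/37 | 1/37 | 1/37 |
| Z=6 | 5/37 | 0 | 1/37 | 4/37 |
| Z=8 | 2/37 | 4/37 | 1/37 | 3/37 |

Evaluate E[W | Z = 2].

5

P(Z = 2) = 10/37.
Σ W·P over the event = 2·(5/37) + 7·(3/37) + 9·(1/37) + 10·(1/37) = 50/37.
E[W | Z = 2] = (50/37) / (10/37) = 5.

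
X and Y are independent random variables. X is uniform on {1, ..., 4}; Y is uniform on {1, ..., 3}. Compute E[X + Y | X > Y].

5

Outcomes with X > Y: (2,1), (3,1), (3,2), (4,1), (4,2), (4,3), each with probability 1/12.
E[X + Y | X > Y] = (3 + 4 + 5 + 5 + 6 + 7) / 6 = 5.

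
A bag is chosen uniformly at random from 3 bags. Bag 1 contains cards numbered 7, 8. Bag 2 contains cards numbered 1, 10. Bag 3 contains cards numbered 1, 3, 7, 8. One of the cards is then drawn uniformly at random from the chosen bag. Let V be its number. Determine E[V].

71/12

E[V | bag 1] = (7+8)/2 = 15/2.
E[V | bag 2] = (1+10)/2 = 11/2.
E[V | bag 3] = (1+3+7+8)/4 = 19/4.
E[V] = (1/3)·(15/2) + (1/3)·(11/2) + (1/3)·(19/4) = 71/12.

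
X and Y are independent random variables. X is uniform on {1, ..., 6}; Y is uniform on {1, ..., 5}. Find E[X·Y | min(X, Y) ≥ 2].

P(min(X, Y) ≥ 2) = 2/3.
Summing XY·P(x,y) over outcomes with min(X, Y) ≥ 2 gives 28/3.
E[X·Y | min(X, Y) ≥ 2] = (28/3) / (2/3) = 14.

14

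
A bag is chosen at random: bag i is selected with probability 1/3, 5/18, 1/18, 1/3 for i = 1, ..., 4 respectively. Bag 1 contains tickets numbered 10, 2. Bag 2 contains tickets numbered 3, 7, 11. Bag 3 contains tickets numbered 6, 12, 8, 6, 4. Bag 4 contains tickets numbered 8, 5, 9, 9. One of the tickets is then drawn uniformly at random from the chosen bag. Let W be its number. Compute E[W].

1247/180

E[W | bag 1] = (10+2)/2 = 6.
E[W | bag 2] = (3+7+11)/3 = 7.
E[W | bag 3] = (6+12+8+6+4)/5 = 36/5.
E[W | bag 4] = (8+5+9+9)/4 = 31/4.
E[W] = (1/3)·(6) + (5/18)·(7) + (1/18)·(36/5) + (1/3)·(31/4) = 1247/180.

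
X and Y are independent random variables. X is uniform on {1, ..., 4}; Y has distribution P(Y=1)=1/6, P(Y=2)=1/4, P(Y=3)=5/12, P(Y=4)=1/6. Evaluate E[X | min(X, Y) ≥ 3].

P(min(X, Y) ≥ 3) = 7/24.
Summing X·P(x,y) over outcomes with min(X, Y) ≥ 3 gives 49/48.
E[X | min(X, Y) ≥ 3] = (49/48) / (7/24) = 7/2.

7/2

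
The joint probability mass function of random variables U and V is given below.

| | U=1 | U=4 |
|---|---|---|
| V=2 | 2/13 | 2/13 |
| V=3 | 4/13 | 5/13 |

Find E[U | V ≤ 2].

P(V ≤ 2) = 4/13.
Σ U·P over the event = 1·(2/13) + 4·(2/13) = 10/13.
E[U | V ≤ 2] = (10/13) / (4/13) = 5/2.

5/2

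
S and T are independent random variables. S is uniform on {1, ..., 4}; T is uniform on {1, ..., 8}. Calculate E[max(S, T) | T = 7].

Outcomes with T = 7: (1,7), (2,7), (3,7), (4,7), each with probability 1/32.
E[max(S, T) | T = 7] = (7 + 7 + 7 + 7) / 4 = 7.

7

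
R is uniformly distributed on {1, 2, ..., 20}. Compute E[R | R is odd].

Given R is odd, R is equally likely to be any of {1, 3, 5, 7, 9, 11, 13, 15, 17, 19}.
E[R | R is odd] = (1 + 3 + 5 + 7 + 9 + 11 + 13 + 15 + 17 + 19) / 10 = 10.

10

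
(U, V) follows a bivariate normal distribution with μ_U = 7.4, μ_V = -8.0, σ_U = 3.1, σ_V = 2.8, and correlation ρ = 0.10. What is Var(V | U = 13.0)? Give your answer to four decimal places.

7.7616

The conditional variance in a bivariate normal is σ_V²(1 − ρ²), independent of x.
Var(V | U=13.0) = (2.8)²·(1 − (0.10)²) = 7.84·0.99 = 7.7616.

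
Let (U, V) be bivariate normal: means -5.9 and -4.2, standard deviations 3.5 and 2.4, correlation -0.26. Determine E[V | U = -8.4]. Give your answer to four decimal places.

The regression of V on U has slope ρ·σ_V/σ_U and passes through (μ_U, μ_V).
E[V | U=-8.4] = -4.2 + (-0.26)·(2.4/3.5)·(-8.4 − (-5.9)) = -4.2 + (-0.17829)·(-2.5) = -3.7543.

-3.7543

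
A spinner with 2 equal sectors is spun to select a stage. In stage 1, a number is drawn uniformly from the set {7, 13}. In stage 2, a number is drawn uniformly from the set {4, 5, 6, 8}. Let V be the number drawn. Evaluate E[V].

E[V | stage 1] = (7+13)/2 = 10.
E[V | stage 2] = (4+5+6+8)/4 = 23/4.
By the law of total expectation,
E[V] = (1/2)·(10) + (1/2)·(23/4) = 63/8.

63/8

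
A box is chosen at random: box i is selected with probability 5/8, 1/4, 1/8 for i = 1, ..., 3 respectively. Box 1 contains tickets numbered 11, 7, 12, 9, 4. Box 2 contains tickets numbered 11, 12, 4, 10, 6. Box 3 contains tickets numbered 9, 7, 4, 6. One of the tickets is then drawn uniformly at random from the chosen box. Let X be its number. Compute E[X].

667/80

E[X | box 1] = (11+7+12+9+4)/5 = 43/5.
E[X | box 2] = (11+12+4+10+6)/5 = 43/5.
E[X | box 3] = (9+7+4+6)/4 = 13/2.
By the law of total expectation,
E[X] = (5/8)·(43/5) + (1/4)·(43/5) + (1/8)·(13/2) = 667/80.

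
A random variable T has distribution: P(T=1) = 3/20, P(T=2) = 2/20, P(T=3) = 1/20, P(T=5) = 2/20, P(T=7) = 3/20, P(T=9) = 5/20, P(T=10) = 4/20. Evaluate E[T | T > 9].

P(T > 9) = 1/5.
Σ over the event: 10·1/5 = 2.
E[T | T > 9] = (2) / (1/5) = 10.

10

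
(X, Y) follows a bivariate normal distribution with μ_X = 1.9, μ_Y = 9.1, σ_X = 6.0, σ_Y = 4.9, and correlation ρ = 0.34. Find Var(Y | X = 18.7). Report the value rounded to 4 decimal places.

For a bivariate normal, Var(Y | X=x) = σ_Y²(1 − ρ²).
Var(Y | X=18.7) = (4.9)²·(1 − (0.34)²) = 24.01·0.8844 = 21.2344.

21.2344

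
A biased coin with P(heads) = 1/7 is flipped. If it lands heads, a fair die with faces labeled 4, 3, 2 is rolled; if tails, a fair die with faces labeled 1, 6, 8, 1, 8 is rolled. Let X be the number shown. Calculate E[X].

E[X | heads] = (4+3+2)/3 = 3.
E[X | tails] = (1+6+8+1+8)/5 = 24/5.
E[X] = (1/7)·(3) + (6/7)·(24/5) = 159/35.

159/35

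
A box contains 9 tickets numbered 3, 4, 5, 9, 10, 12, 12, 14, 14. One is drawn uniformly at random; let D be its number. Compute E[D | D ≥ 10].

62/5

P(D ≥ 10) = 5/9.
Σ over the event: 10·1/9 + 12·2/9 + 14·2/9 = 62/9.
E[D | D ≥ 10] = (62/9) / (5/9) = 62/5.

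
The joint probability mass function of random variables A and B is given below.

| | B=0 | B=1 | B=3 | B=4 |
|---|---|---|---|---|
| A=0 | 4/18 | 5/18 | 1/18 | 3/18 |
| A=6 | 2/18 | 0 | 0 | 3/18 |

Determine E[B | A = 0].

P(A = 0) = 13/18.
Σ B·P over the event = 0·(4/18) + 1·(5/18) + 3·(1/18) + 4·(3/18) = 10/9.
E[B | A = 0] = (10/9) / (13/18) = 20/13.

20/13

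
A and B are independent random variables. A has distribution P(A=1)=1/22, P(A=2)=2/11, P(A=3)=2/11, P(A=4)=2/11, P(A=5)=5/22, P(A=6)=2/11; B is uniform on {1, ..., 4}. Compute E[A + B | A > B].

P(A > B) = 15/22.
Summing (A+B)·P(x,y) over outcomes with A > B gives 203/44.
E[A + B | A > B] = (203/44) / (15/22) = 203/30.

203/30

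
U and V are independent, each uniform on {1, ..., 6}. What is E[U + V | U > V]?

7

P(U > V) = 5/12.
Summing (U+V)·P(x,y) over outcomes with U > V gives 35/12.
E[U + V | U > V] = (35/12) / (5/12) = 7.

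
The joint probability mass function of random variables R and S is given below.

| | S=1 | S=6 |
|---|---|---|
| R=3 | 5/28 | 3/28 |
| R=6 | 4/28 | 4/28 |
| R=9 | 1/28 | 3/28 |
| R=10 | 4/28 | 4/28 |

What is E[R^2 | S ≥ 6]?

407/7

P(S ≥ 6) = 1/2.
Summing R^2·P(R=x,S=y) over the conditioning event gives 407/14.
E[R^2 | S ≥ 6] = (407/14) / (1/2) = 407/7.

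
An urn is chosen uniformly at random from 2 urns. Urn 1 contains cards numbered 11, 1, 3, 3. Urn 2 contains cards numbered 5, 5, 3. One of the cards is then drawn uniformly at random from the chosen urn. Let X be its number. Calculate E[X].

53/12

E[X | urn 1] = (11+1+3+3)/4 = 9/2.
E[X | urn 2] = (5+5+3)/3 = 13/3.
By the law of total expectation,
E[X] = (1/2)·(9/2) + (1/2)·(13/3) = 53/12.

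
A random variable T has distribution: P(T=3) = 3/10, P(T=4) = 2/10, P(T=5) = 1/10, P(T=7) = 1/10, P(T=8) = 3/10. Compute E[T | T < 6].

11/3

P(T < 6) = 3/5.
Σ over the event: 3·3/10 + 4·1/5 + 5·1/10 = 11/5.
E[T | T < 6] = (11/5) / (3/5) = 11/3.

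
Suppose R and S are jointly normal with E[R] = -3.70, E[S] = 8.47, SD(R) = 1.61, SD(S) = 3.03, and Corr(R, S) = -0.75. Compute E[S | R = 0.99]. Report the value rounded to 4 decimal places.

E[S | R=x] = μ_S + ρ(σ_S/σ_R)(x − μ_R) for jointly normal variables.
E[S | R=0.99] = 8.47 + (-0.75)·(3.03/1.61)·(0.99 − (-3.70)) = 8.47 + (-1.4115)·(4.69) = 1.8501.

1.8501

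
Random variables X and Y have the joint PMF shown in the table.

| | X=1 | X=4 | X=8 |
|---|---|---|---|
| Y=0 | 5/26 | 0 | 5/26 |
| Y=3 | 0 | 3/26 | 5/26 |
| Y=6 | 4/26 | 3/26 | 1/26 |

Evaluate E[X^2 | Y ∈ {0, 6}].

49/2

P(Y ∈ {0, 6}) = 9/13.
Σ X^2·P over the event = 1·(5/26) + 1·(4/26) + 16·(3/26) + 64·(5/26) + 64·(1/26) = 441/26.
E[X^2 | Y ∈ {0, 6}] = (441/26) / (9/13) = 49/2.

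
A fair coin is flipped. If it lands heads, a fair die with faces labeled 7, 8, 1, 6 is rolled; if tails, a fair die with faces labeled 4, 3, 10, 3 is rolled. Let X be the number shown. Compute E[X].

21/4

E[X | heads] = (7+8+1+6)/4 = 11/2.
E[X | tails] = (4+3+10+3)/4 = 5.
E[X] = (1/2)·(11/2) + (1/2)·(5) = 21/4.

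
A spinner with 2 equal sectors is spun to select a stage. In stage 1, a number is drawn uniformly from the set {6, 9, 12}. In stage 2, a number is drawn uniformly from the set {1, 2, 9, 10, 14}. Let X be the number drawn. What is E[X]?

E[X | stage 1] = (6+9+12)/3 = 9.
E[X | stage 2] = (1+2+9+10+14)/5 = 36/5.
E[X] = (1/2)·(9) + (1/2)·(36/5) = 81/10.

81/10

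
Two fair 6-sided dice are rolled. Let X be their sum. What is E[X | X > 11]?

12

P(X > 11) = 1/36.
Σ over the event: 12·1/36 = 1/3.
E[X | X > 11] = (1/3) / (1/36) = 12.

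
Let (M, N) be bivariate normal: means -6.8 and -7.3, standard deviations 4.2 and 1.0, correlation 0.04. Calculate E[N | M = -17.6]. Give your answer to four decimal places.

-7.4029

The regression of N on M has slope ρ·σ_N/σ_M and passes through (μ_M, μ_N).
E[N | M=-17.6] = -7.3 + (0.04)·(1.0/4.2)·(-17.6 − (-6.8)) = -7.3 + (0.0095238)·(-10.8) = -7.4029.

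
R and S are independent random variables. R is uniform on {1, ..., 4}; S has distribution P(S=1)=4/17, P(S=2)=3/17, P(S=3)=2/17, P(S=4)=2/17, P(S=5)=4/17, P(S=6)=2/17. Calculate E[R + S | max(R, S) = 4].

104/17

P(max(R, S) = 4) = 1/4.
Summing (R+S)·P(x,y) over outcomes with max(R, S) = 4 gives 26/17.
E[R + S | max(R, S) = 4] = (26/17) / (1/4) = 104/17.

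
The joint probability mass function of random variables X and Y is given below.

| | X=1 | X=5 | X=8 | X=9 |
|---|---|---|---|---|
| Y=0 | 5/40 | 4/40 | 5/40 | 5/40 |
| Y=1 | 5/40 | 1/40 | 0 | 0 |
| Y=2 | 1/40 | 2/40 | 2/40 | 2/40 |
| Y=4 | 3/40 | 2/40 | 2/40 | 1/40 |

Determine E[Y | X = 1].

19/14

P(X = 1) = 7/20.
Σ Y·P over the event = 0·(5/40) + 1·(5/40) + 2·(1/40) + 4·(3/40) = 19/40.
E[Y | X = 1] = (19/40) / (7/20) = 19/14.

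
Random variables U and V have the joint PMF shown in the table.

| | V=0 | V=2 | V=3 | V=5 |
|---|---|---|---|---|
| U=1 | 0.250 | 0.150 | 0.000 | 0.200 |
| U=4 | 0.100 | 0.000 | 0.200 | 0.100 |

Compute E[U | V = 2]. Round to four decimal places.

1.0000

P(V = 2) = 0.150.
Σ U·P over the event = 1·(0.150) = 0.150.
E[U | V = 2] = (0.150) / (0.150) = 1.0000.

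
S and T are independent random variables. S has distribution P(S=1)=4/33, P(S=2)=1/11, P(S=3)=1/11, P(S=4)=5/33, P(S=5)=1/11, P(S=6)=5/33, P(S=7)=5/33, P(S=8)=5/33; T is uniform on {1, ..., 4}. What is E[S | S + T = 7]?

37/8

P(S + T = 7) = 4/33.
Summing S·P(x,y) over outcomes with S + T = 7 gives 37/66.
E[S | S + T = 7] = (37/66) / (4/33) = 37/8.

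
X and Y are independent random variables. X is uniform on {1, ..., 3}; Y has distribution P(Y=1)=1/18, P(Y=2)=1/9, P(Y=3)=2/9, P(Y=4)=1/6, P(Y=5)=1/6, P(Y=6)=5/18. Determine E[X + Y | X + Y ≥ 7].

P(X + Y ≥ 7) = 4/9.
Summing (X+Y)·P(x,y) over outcomes with X + Y ≥ 7 gives 31/9.
E[X + Y | X + Y ≥ 7] = (31/9) / (4/9) = 31/4.

31/4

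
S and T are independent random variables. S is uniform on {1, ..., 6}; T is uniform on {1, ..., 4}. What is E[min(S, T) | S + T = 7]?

Outcomes with S + T = 7: (3,4), (4,3), (5,2), (6,1), each with probability 1/24.
E[min(S, T) | S + T = 7] = (3 + 3 + 2 + 1) / 4 = 9/4.

9/4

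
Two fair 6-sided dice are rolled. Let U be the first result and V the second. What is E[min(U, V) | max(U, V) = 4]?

Outcomes with max(U, V) = 4: (1,4), (2,4), (3,4), (4,1), (4,2), (4,3), (4,4), each with probability 1/36.
E[min(U, V) | max(U, V) = 4] = (1 + 2 + 3 + 1 + 2 + 3 + 4) / 7 = 16/7.

16/7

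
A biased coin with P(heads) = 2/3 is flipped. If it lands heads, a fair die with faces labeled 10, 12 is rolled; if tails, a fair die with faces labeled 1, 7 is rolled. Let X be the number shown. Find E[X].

26/3

E[X | heads] = (10+12)/2 = 11.
E[X | tails] = (1+7)/2 = 4.
E[X] = (2/3)·(11) + (1/3)·(4) = 26/3.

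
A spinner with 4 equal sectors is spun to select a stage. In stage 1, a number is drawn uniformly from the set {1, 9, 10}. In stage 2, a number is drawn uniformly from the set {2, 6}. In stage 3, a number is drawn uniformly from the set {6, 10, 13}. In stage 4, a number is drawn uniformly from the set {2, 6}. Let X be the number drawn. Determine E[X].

73/12

E[X | stage 1] = (1+9+10)/3 = 20/3.
E[X | stage 2] = (2+6)/2 = 4.
E[X | stage 3] = (6+10+13)/3 = 29/3.
E[X | stage 4] = (2+6)/2 = 4.
E[X] = (1/4)·(20/3) + (1/4)·(4) + (1/4)·(29/3) + (1/4)·(4) = 73/12.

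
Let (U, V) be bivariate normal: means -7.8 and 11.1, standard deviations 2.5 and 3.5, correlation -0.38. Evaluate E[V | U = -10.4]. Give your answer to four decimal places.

12.4832

The regression of V on U has slope ρ·σ_V/σ_U and passes through (μ_U, μ_V).
E[V | U=-10.4] = 11.1 + (-0.38)·(3.5/2.5)·(-10.4 − (-7.8)) = 11.1 + (-0.532)·(-2.6) = 12.4832.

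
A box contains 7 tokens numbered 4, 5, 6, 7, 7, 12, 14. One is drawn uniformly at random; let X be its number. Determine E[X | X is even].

9

P(X is even) = 4/7.
Σ over the event: 4·1/7 + 6·1/7 + 12·1/7 + 14·1/7 = 36/7.
E[X | X is even] = (36/7) / (4/7) = 9.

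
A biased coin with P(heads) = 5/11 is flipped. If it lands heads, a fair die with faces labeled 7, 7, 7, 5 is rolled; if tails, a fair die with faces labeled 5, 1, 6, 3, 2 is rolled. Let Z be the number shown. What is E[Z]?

529/110

E[Z | heads] = (7+7+7+5)/4 = 13/2.
E[Z | tails] = (5+1+6+3+2)/5 = 17/5.
By the law of total expectation,
E[Z] = (5/11)·(13/2) + (6/11)·(17/5) = 529/110.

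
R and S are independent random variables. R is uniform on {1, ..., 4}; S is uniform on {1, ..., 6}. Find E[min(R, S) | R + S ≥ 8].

10/3

Outcomes with R + S ≥ 8: (2,6), (3,5), (3,6), (4,4), (4,5), (4,6), each with probability 1/24.
E[min(R, S) | R + S ≥ 8] = (2 + 3 + 3 + 4 + 4 + 4) / 6 = 10/3.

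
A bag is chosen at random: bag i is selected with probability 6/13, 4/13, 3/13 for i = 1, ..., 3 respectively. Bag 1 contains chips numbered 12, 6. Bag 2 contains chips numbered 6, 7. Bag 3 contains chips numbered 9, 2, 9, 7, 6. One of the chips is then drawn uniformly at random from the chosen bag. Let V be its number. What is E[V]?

499/65

E[V | bag 1] = (12+6)/2 = 9.
E[V | bag 2] = (6+7)/2 = 13/2.
E[V | bag 3] = (9+2+9+7+6)/5 = 33/5.
By the law of total expectation,
E[V] = (6/13)·(9) + (4/13)·(13/2) + (3/13)·(33/5) = 499/65.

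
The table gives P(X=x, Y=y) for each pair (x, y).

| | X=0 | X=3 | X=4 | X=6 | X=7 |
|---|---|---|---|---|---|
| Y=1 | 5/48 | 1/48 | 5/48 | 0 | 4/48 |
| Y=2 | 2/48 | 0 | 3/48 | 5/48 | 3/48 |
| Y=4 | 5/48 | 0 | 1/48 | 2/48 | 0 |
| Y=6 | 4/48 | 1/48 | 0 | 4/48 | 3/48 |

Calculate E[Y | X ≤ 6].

P(X ≤ 6) = 19/24.
Summing Y·P(X=x,Y=y) over the conditioning event gives 39/16.
E[Y | X ≤ 6] = (39/16) / (19/24) = 117/38.

117/38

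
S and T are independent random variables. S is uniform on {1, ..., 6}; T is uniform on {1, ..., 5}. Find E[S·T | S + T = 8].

P(S + T = 8) = 2/15.
Summing ST·P(x,y) over outcomes with S + T = 8 gives 29/15.
E[S·T | S + T = 8] = (29/15) / (2/15) = 29/2.

29/2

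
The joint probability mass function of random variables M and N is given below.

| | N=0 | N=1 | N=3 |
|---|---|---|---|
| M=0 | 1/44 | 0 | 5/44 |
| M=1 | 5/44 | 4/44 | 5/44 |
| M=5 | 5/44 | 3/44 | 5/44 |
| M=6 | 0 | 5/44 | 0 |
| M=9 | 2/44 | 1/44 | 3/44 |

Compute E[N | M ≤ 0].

5/2

P(M ≤ 0) = 3/22.
Σ N·P over the event = 0·(1/44) + 3·(5/44) = 15/44.
E[N | M ≤ 0] = (15/44) / (3/22) = 5/2.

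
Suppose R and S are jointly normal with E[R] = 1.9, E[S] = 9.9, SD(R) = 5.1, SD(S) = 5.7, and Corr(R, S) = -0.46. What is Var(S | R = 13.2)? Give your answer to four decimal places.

The conditional variance in a bivariate normal is σ_S²(1 − ρ²), independent of x.
Var(S | R=13.2) = (5.7)²·(1 − (-0.46)²) = 32.49·0.7884 = 25.6151.

25.6151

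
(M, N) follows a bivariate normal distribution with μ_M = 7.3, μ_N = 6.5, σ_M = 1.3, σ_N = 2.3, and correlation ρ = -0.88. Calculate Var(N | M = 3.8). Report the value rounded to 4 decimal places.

For a bivariate normal, Var(N | M=x) = σ_N²(1 − ρ²).
Var(N | M=3.8) = (2.3)²·(1 − (-0.88)²) = 5.29·0.2256 = 1.1934.

1.1934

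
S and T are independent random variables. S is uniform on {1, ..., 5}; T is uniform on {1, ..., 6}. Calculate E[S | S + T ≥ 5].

10/3

P(S + T ≥ 5) = 4/5.
Summing S·P(x,y) over outcomes with S + T ≥ 5 gives 8/3.
E[S | S + T ≥ 5] = (8/3) / (4/5) = 10/3.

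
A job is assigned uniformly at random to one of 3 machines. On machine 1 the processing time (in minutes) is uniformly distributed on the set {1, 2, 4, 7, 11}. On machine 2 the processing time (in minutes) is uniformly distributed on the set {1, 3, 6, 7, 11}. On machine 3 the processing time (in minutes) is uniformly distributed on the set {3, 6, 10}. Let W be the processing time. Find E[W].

E[W | machine 1] = (1+2+4+7+11)/5 = 5.
E[W | machine 2] = (1+3+6+7+11)/5 = 28/5.
E[W | machine 3] = (3+6+10)/3 = 19/3.
By the law of total expectation,
E[W] = (1/3)·(5) + (1/3)·(28/5) + (1/3)·(19/3) = 254/45.

254/45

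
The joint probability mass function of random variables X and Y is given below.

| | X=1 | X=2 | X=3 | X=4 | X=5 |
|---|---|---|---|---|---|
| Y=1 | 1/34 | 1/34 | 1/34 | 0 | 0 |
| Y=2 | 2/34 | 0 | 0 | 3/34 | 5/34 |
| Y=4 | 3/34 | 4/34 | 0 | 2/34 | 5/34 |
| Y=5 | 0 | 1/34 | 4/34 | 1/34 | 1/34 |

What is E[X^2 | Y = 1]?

P(Y = 1) = 3/34.
Σ X^2·P over the event = 1·(1/34) + 4·(1/34) + 9·(1/34) = 7/17.
E[X^2 | Y = 1] = (7/17) / (3/34) = 14/3.

14/3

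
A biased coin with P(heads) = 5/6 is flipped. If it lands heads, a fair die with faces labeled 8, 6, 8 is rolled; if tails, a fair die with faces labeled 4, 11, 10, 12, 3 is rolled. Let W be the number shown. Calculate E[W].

E[W | heads] = (8+6+8)/3 = 22/3.
E[W | tails] = (4+11+10+12+3)/5 = 8.
By the law of total expectation,
E[W] = (5/6)·(22/3) + (1/6)·(8) = 67/9.

67/9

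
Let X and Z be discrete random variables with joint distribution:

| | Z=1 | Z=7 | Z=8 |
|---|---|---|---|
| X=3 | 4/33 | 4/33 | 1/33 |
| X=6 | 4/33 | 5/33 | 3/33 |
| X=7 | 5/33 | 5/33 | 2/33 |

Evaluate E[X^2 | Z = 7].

P(Z = 7) = 14/33.
Σ X^2·P over the event = 9·(4/33) + 36·(5/33) + 49·(5/33) = 461/33.
E[X^2 | Z = 7] = (461/33) / (14/33) = 461/14.

461/14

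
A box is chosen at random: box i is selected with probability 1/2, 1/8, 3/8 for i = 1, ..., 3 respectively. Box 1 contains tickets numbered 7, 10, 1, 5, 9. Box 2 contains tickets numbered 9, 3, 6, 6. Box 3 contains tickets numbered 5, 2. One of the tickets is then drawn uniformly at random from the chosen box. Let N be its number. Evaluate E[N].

421/80

E[N | box 1] = (7+10+1+5+9)/5 = 32/5.
E[N | box 2] = (9+3+6+6)/4 = 6.
E[N | box 3] = (5+2)/2 = 7/2.
E[N] = (1/2)·(32/5) + (1/8)·(6) + (3/8)·(7/2) = 421/80.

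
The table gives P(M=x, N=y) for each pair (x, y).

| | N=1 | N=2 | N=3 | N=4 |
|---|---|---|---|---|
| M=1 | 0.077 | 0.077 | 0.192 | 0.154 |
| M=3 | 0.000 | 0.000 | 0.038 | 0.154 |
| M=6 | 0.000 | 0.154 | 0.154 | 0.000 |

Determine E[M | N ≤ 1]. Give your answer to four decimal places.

P(N ≤ 1) = 0.077.
Σ M·P over the event = 1·(0.077) = 0.077.
E[M | N ≤ 1] = (0.077) / (0.077) = 1.0000.

1.0000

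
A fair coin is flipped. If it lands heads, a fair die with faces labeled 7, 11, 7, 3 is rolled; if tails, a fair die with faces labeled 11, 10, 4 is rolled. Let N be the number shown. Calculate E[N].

23/3

E[N | heads] = (7+11+7+3)/4 = 7.
E[N | tails] = (11+10+4)/3 = 25/3.
By the law of total expectation,
E[N] = (1/2)·(7) + (1/2)·(25/3) = 23/3.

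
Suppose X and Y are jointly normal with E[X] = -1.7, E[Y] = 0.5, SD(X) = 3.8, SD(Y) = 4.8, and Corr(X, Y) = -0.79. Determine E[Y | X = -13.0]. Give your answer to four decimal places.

E[Y | X=x] = μ_Y + ρ(σ_Y/σ_X)(x − μ_X) for jointly normal variables.
E[Y | X=-13.0] = 0.5 + (-0.79)·(4.8/3.8)·(-13.0 − (-1.7)) = 0.5 + (-0.99789)·(-11.3) = 11.7762.

11.7762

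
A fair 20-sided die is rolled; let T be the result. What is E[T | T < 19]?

P(T < 19) = 9/10.
E[T | T < 19] = (171/20) / (9/10) = 19/2.

19/2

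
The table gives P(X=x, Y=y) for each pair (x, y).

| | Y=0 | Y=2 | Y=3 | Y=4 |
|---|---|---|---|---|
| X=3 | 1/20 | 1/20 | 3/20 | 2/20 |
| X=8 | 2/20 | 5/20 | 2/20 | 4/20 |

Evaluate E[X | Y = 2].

43/6

P(Y = 2) = 3/10.
Summing X·P(X=x,Y=y) over the conditioning event gives 43/20.
E[X | Y = 2] = (43/20) / (3/10) = 43/6.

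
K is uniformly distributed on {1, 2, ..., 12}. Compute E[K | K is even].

Given K is even, K is equally likely to be any of {2, 4, 6, 8, 10, 12}.
E[K | K is even] = (2 + 4 + 6 + 8 + 10 + 12) / 6 = 7.

7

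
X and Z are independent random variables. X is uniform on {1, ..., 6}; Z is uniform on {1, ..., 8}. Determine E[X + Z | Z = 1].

9/2

Outcomes with Z = 1: (1,1), (2,1), (3,1), (4,1), (5,1), (6,1), each with probability 1/48.
E[X + Z | Z = 1] = (2 + 3 + 4 + 5 + 6 + 7) / 6 = 9/2.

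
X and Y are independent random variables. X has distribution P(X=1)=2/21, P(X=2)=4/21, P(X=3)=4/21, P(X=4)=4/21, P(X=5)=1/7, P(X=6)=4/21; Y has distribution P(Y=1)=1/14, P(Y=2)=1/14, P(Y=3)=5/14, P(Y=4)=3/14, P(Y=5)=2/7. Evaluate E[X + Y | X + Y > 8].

P(X + Y > 8) = 85/294.
Summing (X+Y)·P(x,y) over outcomes with X + Y > 8 gives 821/294.
E[X + Y | X + Y > 8] = (821/294) / (85/294) = 821/85.

821/85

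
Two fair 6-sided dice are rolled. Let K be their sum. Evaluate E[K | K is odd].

P(K is odd) = 1/2.
Σ over the event: 3·1/18 + 5·1/9 + 7·1/6 + 9·1/9 + 11·1/18 = 7/2.
E[K | K is odd] = (7/2) / (1/2) = 7.

7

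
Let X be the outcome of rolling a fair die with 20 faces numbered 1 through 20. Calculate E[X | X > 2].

P(X > 2) = 9/10.
E[X | X > 2] = (207/20) / (9/10) = 23/2.

23/2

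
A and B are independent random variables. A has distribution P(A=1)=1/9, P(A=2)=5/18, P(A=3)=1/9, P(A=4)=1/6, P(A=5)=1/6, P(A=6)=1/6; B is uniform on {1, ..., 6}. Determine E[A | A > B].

P(A > B) = 5/12.
Summing A·P(x,y) over outcomes with A > B gives 52/27.
E[A | A > B] = (52/27) / (5/12) = 208/45.

208/45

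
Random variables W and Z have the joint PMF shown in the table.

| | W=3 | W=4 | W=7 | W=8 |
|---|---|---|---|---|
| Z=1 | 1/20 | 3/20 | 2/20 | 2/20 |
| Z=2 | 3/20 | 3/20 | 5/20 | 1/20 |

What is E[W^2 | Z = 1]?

283/8

P(Z = 1) = 2/5.
Σ W^2·P over the event = 9·(1/20) + 16·(3/20) + 49·(2/20) + 64·(2/20) = 283/20.
E[W^2 | Z = 1] = (283/20) / (2/5) = 283/8.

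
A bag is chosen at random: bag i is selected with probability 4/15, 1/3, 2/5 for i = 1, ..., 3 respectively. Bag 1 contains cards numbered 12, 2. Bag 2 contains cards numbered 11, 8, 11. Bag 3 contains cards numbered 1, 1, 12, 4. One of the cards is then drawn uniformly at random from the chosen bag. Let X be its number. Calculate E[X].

7

E[X | bag 1] = (12+2)/2 = 7.
E[X | bag 2] = (11+8+11)/3 = 10.
E[X | bag 3] = (1+1+12+4)/4 = 9/2.
By the law of total expectation,
E[X] = (4/15)·(7) + (1/3)·(10) + (2/5)·(9/2) = 7.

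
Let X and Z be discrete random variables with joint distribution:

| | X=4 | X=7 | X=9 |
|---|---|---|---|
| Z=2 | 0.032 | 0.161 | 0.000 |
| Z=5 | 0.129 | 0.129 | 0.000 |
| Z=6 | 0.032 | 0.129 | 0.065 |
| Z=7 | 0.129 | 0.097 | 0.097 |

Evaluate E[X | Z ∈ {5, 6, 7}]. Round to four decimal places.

6.3234

P(Z ∈ {5, 6, 7}) = 0.807.
Summing X·P(X=x,Z=y) over the conditioning event gives 5.103.
E[X | Z ∈ {5, 6, 7}] = (5.103) / (0.807) = 6.3234.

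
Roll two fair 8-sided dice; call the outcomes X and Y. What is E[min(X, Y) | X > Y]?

3

P(X > Y) = 7/16.
Summing min(X,Y)·P(x,y) over outcomes with X > Y gives 21/16.
E[min(X, Y) | X > Y] = (21/16) / (7/16) = 3.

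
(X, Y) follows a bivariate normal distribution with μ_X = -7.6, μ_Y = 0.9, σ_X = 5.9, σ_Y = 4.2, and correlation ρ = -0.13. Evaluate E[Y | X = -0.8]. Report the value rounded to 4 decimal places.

0.2707

For a bivariate normal, E[Y | X=x] = μ_Y + ρ·(σ_Y/σ_X)·(x − μ_X).
E[Y | X=-0.8] = 0.9 + (-0.13)·(4.2/5.9)·(-0.8 − (-7.6)) = 0.9 + (-0.092542)·(6.8) = 0.2707.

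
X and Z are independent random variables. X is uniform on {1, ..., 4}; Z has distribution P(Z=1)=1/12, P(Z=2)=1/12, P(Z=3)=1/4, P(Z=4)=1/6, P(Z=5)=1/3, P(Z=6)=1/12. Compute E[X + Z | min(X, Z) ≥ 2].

78/11

P(min(X, Z) ≥ 2) = 11/16.
Summing (X+Z)·P(x,y) over outcomes with min(X, Z) ≥ 2 gives 39/8.
E[X + Z | min(X, Z) ≥ 2] = (39/8) / (11/16) = 78/11.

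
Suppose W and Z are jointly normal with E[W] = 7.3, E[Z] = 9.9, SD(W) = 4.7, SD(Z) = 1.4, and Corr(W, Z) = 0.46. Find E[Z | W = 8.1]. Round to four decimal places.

10.0096

For a bivariate normal, E[Z | W=x] = μ_Z + ρ·(σ_Z/σ_W)·(x − μ_W).
E[Z | W=8.1] = 9.9 + (0.46)·(1.4/4.7)·(8.1 − (7.3)) = 9.9 + (0.13702)·(0.8) = 10.0096.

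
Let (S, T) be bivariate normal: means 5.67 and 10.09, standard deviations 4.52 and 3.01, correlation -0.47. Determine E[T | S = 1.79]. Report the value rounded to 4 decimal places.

11.3044

For a bivariate normal, E[T | S=x] = μ_T + ρ·(σ_T/σ_S)·(x − μ_S).
E[T | S=1.79] = 10.09 + (-0.47)·(3.01/4.52)·(1.79 − (5.67)) = 10.09 + (-0.31299)·(-3.88) = 11.3044.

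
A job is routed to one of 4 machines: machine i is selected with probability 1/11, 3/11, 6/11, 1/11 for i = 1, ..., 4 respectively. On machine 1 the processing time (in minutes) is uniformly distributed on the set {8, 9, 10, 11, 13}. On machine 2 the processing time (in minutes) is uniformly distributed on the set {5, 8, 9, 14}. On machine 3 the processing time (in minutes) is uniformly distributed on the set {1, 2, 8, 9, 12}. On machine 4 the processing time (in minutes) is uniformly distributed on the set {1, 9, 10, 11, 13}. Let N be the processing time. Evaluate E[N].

422/55

E[N | machine 1] = (8+9+10+11+13)/5 = 51/5.
E[N | machine 2] = (5+8+9+14)/4 = 9.
E[N | machine 3] = (1+2+8+9+12)/5 = 32/5.
E[N | machine 4] = (1+9+10+11+13)/5 = 44/5.
By the law of total expectation,
E[N] = (1/11)·(51/5) + (3/11)·(9) + (6/11)·(32/5) + (1/11)·(44/5) = 422/55.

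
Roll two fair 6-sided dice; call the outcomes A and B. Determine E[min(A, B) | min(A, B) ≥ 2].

P(min(A, B) ≥ 2) = 25/36.
Summing min(A,B)·P(x,y) over outcomes with min(A, B) ≥ 2 gives 20/9.
E[min(A, B) | min(A, B) ≥ 2] = (20/9) / (25/36) = 16/5.

16/5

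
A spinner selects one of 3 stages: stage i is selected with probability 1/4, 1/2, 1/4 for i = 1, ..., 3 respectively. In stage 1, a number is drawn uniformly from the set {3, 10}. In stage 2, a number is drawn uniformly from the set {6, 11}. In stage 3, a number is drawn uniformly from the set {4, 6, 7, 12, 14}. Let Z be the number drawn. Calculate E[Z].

E[Z | stage 1] = (3+10)/2 = 13/2.
E[Z | stage 2] = (6+11)/2 = 17/2.
E[Z | stage 3] = (4+6+7+12+14)/5 = 43/5.
E[Z] = (1/4)·(13/2) + (1/2)·(17/2) + (1/4)·(43/5) = 321/40.

321/40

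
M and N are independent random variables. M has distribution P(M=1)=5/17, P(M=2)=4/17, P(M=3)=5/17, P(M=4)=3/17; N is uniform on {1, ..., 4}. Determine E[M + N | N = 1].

57/17

P(N = 1) = 1/4.
Summing (M+N)·P(x,y) over outcomes with N = 1 gives 57/68.
E[M + N | N = 1] = (57/68) / (1/4) = 57/17.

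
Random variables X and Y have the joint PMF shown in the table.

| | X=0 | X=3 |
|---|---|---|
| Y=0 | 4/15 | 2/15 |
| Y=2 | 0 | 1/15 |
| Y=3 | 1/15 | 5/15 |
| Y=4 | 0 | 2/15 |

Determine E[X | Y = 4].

P(Y = 4) = 2/15.
Σ X·P over the event = 3·(2/15) = 2/5.
E[X | Y = 4] = (2/5) / (2/15) = 3.

3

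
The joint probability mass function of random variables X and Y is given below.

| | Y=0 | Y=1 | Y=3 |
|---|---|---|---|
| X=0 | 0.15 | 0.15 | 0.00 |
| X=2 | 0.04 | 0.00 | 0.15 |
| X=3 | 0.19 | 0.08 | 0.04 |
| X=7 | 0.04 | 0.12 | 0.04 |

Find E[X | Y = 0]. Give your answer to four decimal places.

2.2143

P(Y = 0) = 0.42.
Σ X·P over the event = 0·(0.15) + 2·(0.04) + 3·(0.19) + 7·(0.04) = 0.93.
E[X | Y = 0] = (0.93) / (0.42) = 2.2143.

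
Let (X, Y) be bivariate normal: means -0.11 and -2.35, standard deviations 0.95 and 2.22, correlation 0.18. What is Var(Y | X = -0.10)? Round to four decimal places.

The conditional variance in a bivariate normal is σ_Y²(1 − ρ²), independent of x.
Var(Y | X=-0.10) = (2.22)²·(1 − (0.18)²) = 4.9284·0.9676 = 4.7687.

4.7687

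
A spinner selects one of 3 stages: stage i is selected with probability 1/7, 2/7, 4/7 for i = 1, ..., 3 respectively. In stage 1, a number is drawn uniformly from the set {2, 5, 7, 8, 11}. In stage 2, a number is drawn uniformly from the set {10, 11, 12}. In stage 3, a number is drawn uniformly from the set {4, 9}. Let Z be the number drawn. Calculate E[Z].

39/5

E[Z | stage 1] = (2+5+7+8+11)/5 = 33/5.
E[Z | stage 2] = (10+11+12)/3 = 11.
E[Z | stage 3] = (4+9)/2 = 13/2.
By the law of total expectation,
E[Z] = (1/7)·(33/5) + (2/7)·(11) + (4/7)·(13/2) = 39/5.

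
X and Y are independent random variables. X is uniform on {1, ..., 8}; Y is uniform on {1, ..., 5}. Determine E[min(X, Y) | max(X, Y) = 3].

Outcomes with max(X, Y) = 3: (1,3), (2,3), (3,1), (3,2), (3,3), each with probability 1/40.
E[min(X, Y) | max(X, Y) = 3] = (1 + 2 + 1 + 2 + 3) / 5 = 9/5.

9/5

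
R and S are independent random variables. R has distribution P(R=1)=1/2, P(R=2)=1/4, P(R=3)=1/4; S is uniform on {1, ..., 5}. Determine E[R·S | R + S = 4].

13/4

P(R + S = 4) = 1/5.
Summing RS·P(x,y) over outcomes with R + S = 4 gives 13/20.
E[R·S | R + S = 4] = (13/20) / (1/5) = 13/4.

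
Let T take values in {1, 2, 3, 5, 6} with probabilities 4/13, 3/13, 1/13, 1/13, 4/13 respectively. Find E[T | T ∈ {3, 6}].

P(T ∈ {3, 6}) = 5/13.
Σ over the event: 3·1/13 + 6·4/13 = 27/13.
E[T | T ∈ {3, 6}] = (27/13) / (5/13) = 27/5.

27/5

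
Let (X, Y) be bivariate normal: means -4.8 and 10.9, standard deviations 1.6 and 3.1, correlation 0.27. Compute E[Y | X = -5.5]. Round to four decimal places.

For a bivariate normal, E[Y | X=x] = μ_Y + ρ·(σ_Y/σ_X)·(x − μ_X).
E[Y | X=-5.5] = 10.9 + (0.27)·(3.1/1.6)·(-5.5 − (-4.8)) = 10.9 + (0.52312)·(-0.7) = 10.5338.

10.5338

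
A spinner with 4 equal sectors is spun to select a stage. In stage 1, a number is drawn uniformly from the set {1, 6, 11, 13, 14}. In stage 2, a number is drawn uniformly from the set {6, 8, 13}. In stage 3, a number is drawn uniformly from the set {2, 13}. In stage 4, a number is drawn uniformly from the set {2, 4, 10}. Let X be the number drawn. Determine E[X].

185/24

E[X | stage 1] = (1+6+11+13+14)/5 = 9.
E[X | stage 2] = (6+8+13)/3 = 9.
E[X | stage 3] = (2+13)/2 = 15/2.
E[X | stage 4] = (2+4+10)/3 = 16/3.
By the law of total expectation,
E[X] = (1/4)·(9) + (1/4)·(9) + (1/4)·(15/2) + (1/4)·(16/3) = 185/24.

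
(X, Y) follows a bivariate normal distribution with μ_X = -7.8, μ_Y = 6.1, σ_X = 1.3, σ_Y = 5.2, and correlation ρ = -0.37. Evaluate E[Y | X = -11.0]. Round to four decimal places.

10.8360

For a bivariate normal, E[Y | X=x] = μ_Y + ρ·(σ_Y/σ_X)·(x − μ_X).
E[Y | X=-11.0] = 6.1 + (-0.37)·(5.2/1.3)·(-11.0 − (-7.8)) = 6.1 + (-1.48)·(-3.2) = 10.8360.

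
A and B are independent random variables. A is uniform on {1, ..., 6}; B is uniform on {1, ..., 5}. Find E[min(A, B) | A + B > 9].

P(A + B > 9) = 1/10.
Summing min(A,B)·P(x,y) over outcomes with A + B > 9 gives 7/15.
E[min(A, B) | A + B > 9] = (7/15) / (1/10) = 14/3.

14/3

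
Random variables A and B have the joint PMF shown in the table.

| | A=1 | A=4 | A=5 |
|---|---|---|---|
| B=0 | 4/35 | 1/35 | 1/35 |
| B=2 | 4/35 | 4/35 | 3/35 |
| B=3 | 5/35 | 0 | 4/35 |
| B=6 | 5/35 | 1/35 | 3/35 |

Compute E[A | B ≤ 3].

73/26

P(B ≤ 3) = 26/35.
Σ A·P over the event = 1·(4/35) + 1·(4/35) + 1·(5/35) + 4·(1/35) + 4·(4/35) + 5·(1/35) + 5·(3/35) + 5·(4/35) = 73/35.
E[A | B ≤ 3] = (73/35) / (26/35) = 73/26.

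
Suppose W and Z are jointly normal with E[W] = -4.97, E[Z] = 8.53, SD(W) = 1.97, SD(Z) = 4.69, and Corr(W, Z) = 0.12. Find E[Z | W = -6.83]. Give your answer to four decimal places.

7.9986

For a bivariate normal, E[Z | W=x] = μ_Z + ρ·(σ_Z/σ_W)·(x − μ_W).
E[Z | W=-6.83] = 8.53 + (0.12)·(4.69/1.97)·(-6.83 − (-4.97)) = 8.53 + (0.28569)·(-1.86) = 7.9986.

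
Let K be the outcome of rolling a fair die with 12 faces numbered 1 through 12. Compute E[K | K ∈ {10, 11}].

21/2

P(K ∈ {10, 11}) = 1/6.
Σ over the event: 10·1/12 + 11·1/12 = 7/4.
E[K | K ∈ {10, 11}] = (7/4) / (1/6) = 21/2.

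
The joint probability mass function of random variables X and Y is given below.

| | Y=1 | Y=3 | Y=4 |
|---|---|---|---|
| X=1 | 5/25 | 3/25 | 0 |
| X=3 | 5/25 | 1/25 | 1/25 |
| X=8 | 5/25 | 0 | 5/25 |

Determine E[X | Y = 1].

P(Y = 1) = 3/5.
Σ X·P over the event = 1·(5/25) + 3·(5/25) + 8·(5/25) = 12/5.
E[X | Y = 1] = (12/5) / (3/5) = 4.

4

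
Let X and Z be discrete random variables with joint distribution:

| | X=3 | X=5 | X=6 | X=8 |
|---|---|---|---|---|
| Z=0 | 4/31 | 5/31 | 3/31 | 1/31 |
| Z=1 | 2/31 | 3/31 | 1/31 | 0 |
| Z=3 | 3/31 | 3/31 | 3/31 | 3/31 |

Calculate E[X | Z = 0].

P(Z = 0) = 13/31.
Summing X·P(X=x,Z=y) over the conditioning event gives 63/31.
E[X | Z = 0] = (63/31) / (13/31) = 63/13.

63/13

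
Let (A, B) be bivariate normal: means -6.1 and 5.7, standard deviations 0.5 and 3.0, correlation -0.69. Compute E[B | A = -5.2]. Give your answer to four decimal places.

E[B | A=x] = μ_B + ρ(σ_B/σ_A)(x − μ_A) for jointly normal variables.
E[B | A=-5.2] = 5.7 + (-0.69)·(3.0/0.5)·(-5.2 − (-6.1)) = 5.7 + (-4.14)·(0.9) = 1.9740.

1.9740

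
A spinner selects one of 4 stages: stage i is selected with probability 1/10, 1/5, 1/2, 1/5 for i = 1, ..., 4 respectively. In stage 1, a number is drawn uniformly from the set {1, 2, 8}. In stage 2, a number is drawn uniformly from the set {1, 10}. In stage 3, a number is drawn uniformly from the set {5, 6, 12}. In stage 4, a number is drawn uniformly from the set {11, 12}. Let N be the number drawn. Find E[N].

38/5

E[N | stage 1] = (1+2+8)/3 = 11/3.
E[N | stage 2] = (1+10)/2 = 11/2.
E[N | stage 3] = (5+6+12)/3 = 23/3.
E[N | stage 4] = (11+12)/2 = 23/2.
By the law of total expectation,
E[N] = (1/10)·(11/3) + (1/5)·(11/2) + (1/2)·(23/3) + (1/5)·(23/2) = 38/5.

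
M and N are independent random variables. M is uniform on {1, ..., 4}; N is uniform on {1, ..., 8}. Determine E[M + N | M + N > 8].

10

P(M + N > 8) = 5/16.
Summing (M+N)·P(x,y) over outcomes with M + N > 8 gives 25/8.
E[M + N | M + N > 8] = (25/8) / (5/16) = 10.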